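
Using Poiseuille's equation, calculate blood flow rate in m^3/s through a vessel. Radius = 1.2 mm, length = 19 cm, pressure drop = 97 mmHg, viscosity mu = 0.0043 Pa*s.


Q = pi*r^4*dP / (8*mu*L)
r = 0.0012 m, L = 0.19 m
dP = 97 mmHg = 12932.234 Pa
Q = 1.2890e-05 m^3/s


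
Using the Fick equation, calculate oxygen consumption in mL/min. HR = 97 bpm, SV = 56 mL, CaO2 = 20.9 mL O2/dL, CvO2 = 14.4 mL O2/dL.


CO = HR*SV = 97*56/1000 = 5.432 L/min
a-v O2 diff = 20.9 - 14.4 = 6.5 mL/dL
VO2 = CO * (CaO2-CvO2) * 10 dL/L
VO2 = 5.432 * 6.5 * 10
VO2 = 353.1 mL/min


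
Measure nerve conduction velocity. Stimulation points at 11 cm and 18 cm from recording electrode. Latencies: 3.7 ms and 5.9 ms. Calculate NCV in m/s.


Distance = (18 - 11) / 100 = 0.07 m
dt = (5.9 - 3.7) / 1000 = 0.0022 s
NCV = dist / dt = 31.82 m/s


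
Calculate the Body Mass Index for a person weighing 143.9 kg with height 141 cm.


BMI = weight / height^2
height = 141 cm = 1.41 m
BMI = 143.9 / 1.41^2
BMI = 72.38 kg/m^2


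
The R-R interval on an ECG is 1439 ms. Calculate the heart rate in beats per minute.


HR = 60 / RR_interval(s)
RR = 1439 ms = 1.439 s
HR = 60 / 1.439 = 41.7 bpm


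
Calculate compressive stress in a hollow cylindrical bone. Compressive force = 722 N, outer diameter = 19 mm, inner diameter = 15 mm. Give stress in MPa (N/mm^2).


A = pi*(r_o^2 - r_i^2)
r_o = 9.5 mm, r_i = 7.5 mm
A = 106.814 mm^2
sigma = F/A = 722 / 106.814
sigma = 6.759 MPa


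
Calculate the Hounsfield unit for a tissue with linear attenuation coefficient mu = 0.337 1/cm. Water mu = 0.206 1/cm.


HU = ((mu_tissue - mu_water) / mu_water) * 1000
HU = ((0.337 - 0.206) / 0.206) * 1000
HU = 635.9


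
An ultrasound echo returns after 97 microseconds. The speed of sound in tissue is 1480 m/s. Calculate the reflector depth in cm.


depth = c * t / 2
t = 97 us = 9.7000e-05 s
depth = 1480 * 9.7000e-05 / 2
depth = 0.07178 m = 7.178 cm


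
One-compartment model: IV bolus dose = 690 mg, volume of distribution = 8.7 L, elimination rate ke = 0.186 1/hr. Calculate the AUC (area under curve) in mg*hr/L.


C0 = Dose/Vd = 690/8.7 = 79.3103 mg/L
AUC = C0/ke = 79.3103/0.186
AUC = 426.4 mg*hr/L


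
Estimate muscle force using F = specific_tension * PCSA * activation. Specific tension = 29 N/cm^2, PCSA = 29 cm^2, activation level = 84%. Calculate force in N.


F = sigma * PCSA * activation
F = 29 * 29 * 0.84
F = 706.4 N


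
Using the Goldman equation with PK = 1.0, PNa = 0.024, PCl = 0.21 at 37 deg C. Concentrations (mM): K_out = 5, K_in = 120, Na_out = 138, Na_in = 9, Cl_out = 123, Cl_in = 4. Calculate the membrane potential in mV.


Vm = (RT/F)*ln((PK*Ko + PNa*Nao + PCl*Cli)/(PK*Ki + PNa*Nai + PCl*Clo))
Numer = 9.152, Denom = 146.046
Vm = -74.03 mV


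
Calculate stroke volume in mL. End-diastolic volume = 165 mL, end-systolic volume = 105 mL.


SV = EDV - ESV
SV = 165 - 105
SV = 60 mL


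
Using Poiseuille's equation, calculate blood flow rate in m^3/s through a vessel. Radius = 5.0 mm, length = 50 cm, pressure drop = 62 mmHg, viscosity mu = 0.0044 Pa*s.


Q = pi*r^4*dP / (8*mu*L)
r = 0.005 m, L = 0.5 m
dP = 62 mmHg = 8265.964 Pa
Q = 9.2217e-04 m^3/s


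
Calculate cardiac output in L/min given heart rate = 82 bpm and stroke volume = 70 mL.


CO = HR * SV
CO = 82 * 70 / 1000
CO = 5.74 L/min


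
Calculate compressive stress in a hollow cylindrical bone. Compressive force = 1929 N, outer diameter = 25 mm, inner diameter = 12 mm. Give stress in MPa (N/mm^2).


A = pi*(r_o^2 - r_i^2)
r_o = 12.5 mm, r_i = 6 mm
A = 377.777 mm^2
sigma = F/A = 1929 / 377.777
sigma = 5.106 MPa


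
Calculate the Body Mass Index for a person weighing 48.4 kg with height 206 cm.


BMI = weight / height^2
height = 206 cm = 2.06 m
BMI = 48.4 / 2.06^2
BMI = 11.41 kg/m^2


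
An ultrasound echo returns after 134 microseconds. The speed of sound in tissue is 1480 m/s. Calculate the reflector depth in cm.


depth = c * t / 2
t = 134 us = 1.3400e-04 s
depth = 1480 * 1.3400e-04 / 2
depth = 0.09916 m = 9.916 cm


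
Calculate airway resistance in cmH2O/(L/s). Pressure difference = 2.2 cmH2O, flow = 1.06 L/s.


R = dP / flow
R = 2.2 / 1.06
R = 2.075 cmH2O/(L/s)


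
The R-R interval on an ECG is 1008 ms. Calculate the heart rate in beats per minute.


HR = 60 / RR_interval(s)
RR = 1008 ms = 1.008 s
HR = 60 / 1.008 = 59.52 bpm


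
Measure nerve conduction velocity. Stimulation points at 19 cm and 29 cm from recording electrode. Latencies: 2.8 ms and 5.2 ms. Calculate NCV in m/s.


Distance = (29 - 19) / 100 = 0.1 m
dt = (5.2 - 2.8) / 1000 = 0.0024 s
NCV = dist / dt = 41.67 m/s


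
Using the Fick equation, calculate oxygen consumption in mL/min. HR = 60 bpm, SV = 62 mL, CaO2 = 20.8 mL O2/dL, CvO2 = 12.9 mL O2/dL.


CO = HR*SV = 60*62/1000 = 3.72 L/min
a-v O2 diff = 20.8 - 12.9 = 7.9 mL/dL
VO2 = CO * (CaO2-CvO2) * 10 dL/L
VO2 = 3.72 * 7.9 * 10
VO2 = 293.9 mL/min


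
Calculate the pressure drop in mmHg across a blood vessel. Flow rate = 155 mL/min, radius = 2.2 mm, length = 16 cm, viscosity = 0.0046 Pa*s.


dP = 8*mu*L*Q / (pi*r^4)
Q = 155 mL/min = 2.58333e-06 m^3/s
dP = 206.684 Pa = 206.684 / 133.322 mmHg = 1.55 mmHg


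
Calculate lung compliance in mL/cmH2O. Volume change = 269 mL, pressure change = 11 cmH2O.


C = dV / dP
C = 269 / 11
C = 24.45 mL/cmH2O


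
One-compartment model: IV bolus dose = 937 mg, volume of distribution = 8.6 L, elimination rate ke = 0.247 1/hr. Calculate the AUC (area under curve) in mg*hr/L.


C0 = Dose/Vd = 937/8.6 = 108.953 mg/L
AUC = C0/ke = 108.953/0.247
AUC = 441.1 mg*hr/L


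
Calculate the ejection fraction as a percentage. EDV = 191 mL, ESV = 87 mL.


SV = EDV - ESV = 191 - 87 = 104 mL
EF = SV/EDV * 100 = 104/191 * 100
EF = 54.45%


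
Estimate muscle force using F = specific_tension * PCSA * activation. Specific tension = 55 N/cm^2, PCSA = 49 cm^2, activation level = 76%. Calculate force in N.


F = sigma * PCSA * activation
F = 55 * 49 * 0.76
F = 2048 N


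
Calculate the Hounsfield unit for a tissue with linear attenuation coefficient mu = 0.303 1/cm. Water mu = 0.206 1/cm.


HU = ((mu_tissue - mu_water) / mu_water) * 1000
HU = ((0.303 - 0.206) / 0.206) * 1000
HU = 470.9


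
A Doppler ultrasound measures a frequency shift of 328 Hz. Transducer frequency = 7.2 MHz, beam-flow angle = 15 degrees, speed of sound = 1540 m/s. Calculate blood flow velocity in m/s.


v = fd * c / (2 * f0 * cos(theta))
v = 328 * 1540 / (2 * 7.2000e+06 * cos(15))
v = 0.03632 m/s


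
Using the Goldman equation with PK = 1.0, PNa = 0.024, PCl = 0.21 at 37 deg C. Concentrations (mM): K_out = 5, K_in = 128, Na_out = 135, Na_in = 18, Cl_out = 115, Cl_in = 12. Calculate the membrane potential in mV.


Vm = (RT/F)*ln((PK*Ko + PNa*Nao + PCl*Cli)/(PK*Ki + PNa*Nai + PCl*Clo))
Numer = 10.76, Denom = 152.582
Vm = -70.87 mV


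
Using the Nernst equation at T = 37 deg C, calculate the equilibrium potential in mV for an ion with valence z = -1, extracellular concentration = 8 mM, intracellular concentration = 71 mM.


E = (RT/(zF)) * ln(C_out/C_in)
T = 37 + 273.15 = 310.15 K
E = (8.314 * 310.15 / (-1 * 96485)) * ln(8/71)
E = 58.35 mV


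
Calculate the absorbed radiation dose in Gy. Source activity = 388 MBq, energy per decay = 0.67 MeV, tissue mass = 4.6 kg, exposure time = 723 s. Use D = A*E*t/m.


A = 388 MBq = 3.8800e+08 Bq
E = 0.67 MeV = 1.07334e-13 J
D = A*E*t/m = 3.8800e+08*1.07334e-13*723/4.6
D = 0.006546 Gy


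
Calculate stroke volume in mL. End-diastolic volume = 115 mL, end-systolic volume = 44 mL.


SV = EDV - ESV
SV = 115 - 44
SV = 71 mL


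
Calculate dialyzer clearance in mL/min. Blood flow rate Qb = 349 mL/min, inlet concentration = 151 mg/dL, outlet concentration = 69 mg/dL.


K = Qb * (Cb_in - Cb_out) / Cb_in
K = 349 * (151 - 69) / 151
K = 189.5 mL/min


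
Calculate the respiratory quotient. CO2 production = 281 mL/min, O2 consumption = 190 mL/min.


RQ = VCO2 / VO2
RQ = 281 / 190
RQ = 1.479


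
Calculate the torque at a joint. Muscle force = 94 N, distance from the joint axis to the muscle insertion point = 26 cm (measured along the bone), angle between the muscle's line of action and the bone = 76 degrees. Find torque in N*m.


Torque = F * d * sin(theta)   (moment arm = d*sin(theta))
d = 26 cm = 0.26 m
Torque = 94 * 0.26 * sin(76)
Torque = 23.71 N*m


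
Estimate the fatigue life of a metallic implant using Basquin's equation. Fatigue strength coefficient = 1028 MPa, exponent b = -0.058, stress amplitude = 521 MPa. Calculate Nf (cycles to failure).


sigma_a = sigma_f' * (2Nf)^b
2Nf = (sigma_a/sigma_f')^(1/b)
2Nf = (521/1028)^(1/-0.058)
2Nf = 122711.72
Nf = 6.136e+04


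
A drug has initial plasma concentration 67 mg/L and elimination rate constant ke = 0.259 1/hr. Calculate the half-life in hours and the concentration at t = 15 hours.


t_half = ln(2) / ke = 0.693147 / 0.259 = 2.676 hr
C(t) = C0 * exp(-ke*t) = 67 * exp(-0.259*15)
C(15) = 1.377 mg/L


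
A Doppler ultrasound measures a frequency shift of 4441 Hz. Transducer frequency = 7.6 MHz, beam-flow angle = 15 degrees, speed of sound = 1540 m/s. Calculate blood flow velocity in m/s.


v = fd * c / (2 * f0 * cos(theta))
v = 4441 * 1540 / (2 * 7.6000e+06 * cos(15))
v = 0.4658 m/s


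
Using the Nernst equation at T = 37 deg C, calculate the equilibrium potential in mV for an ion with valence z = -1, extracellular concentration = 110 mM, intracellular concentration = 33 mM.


E = (RT/(zF)) * ln(C_out/C_in)
T = 37 + 273.15 = 310.15 K
E = (8.314 * 310.15 / (-1 * 96485)) * ln(110/33)
E = -32.18 mV


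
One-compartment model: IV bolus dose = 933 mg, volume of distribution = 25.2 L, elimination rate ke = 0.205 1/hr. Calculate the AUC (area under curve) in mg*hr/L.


C0 = Dose/Vd = 933/25.2 = 37.0238 mg/L
AUC = C0/ke = 37.0238/0.205
AUC = 180.6 mg*hr/L


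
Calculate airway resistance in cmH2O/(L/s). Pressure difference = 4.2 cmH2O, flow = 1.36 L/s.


R = dP / flow
R = 4.2 / 1.36
R = 3.088 cmH2O/(L/s)


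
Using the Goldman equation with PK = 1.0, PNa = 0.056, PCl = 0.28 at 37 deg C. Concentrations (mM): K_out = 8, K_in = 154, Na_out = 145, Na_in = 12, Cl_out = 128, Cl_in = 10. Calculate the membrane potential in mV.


Vm = (RT/F)*ln((PK*Ko + PNa*Nao + PCl*Cli)/(PK*Ki + PNa*Nai + PCl*Clo))
Numer = 18.92, Denom = 190.512
Vm = -61.72 mV


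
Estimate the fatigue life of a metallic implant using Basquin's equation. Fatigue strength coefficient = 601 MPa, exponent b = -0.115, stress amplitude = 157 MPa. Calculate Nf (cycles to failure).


sigma_a = sigma_f' * (2Nf)^b
2Nf = (sigma_a/sigma_f')^(1/b)
2Nf = (157/601)^(1/-0.115)
2Nf = 117313.03
Nf = 5.866e+04


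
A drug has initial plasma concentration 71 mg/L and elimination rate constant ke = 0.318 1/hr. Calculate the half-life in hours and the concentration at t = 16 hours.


t_half = ln(2) / ke = 0.693147 / 0.318 = 2.18 hr
C(t) = C0 * exp(-ke*t) = 71 * exp(-0.318*16)
C(16) = 0.4381 mg/L


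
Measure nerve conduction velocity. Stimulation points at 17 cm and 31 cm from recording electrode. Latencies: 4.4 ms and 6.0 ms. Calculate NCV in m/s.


Distance = (31 - 17) / 100 = 0.14 m
dt = (6.0 - 4.4) / 1000 = 0.0016 s
NCV = dist / dt = 87.5 m/s


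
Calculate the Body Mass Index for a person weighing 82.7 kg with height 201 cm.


BMI = weight / height^2
height = 201 cm = 2.01 m
BMI = 82.7 / 2.01^2
BMI = 20.47 kg/m^2


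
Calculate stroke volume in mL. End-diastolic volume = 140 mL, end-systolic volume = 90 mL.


SV = EDV - ESV
SV = 140 - 90
SV = 50 mL


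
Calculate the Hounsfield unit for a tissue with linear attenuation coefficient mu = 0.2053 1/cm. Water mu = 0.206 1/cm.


HU = ((mu_tissue - mu_water) / mu_water) * 1000
HU = ((0.2053 - 0.206) / 0.206) * 1000
HU = -3.398


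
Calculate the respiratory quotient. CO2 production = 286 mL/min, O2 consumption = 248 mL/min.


RQ = VCO2 / VO2
RQ = 286 / 248
RQ = 1.153


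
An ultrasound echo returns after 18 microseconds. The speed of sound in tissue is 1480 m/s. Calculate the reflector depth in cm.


depth = c * t / 2
t = 18 us = 1.8000e-05 s
depth = 1480 * 1.8000e-05 / 2
depth = 0.01332 m = 1.332 cm


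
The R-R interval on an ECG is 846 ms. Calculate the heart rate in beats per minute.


HR = 60 / RR_interval(s)
RR = 846 ms = 0.846 s
HR = 60 / 0.846 = 70.92 bpm


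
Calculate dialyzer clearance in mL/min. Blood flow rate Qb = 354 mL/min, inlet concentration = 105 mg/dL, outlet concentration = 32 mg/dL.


K = Qb * (Cb_in - Cb_out) / Cb_in
K = 354 * (105 - 32) / 105
K = 246.1 mL/min


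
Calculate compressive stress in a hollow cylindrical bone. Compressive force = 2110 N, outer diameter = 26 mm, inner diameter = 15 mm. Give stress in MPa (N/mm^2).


A = pi*(r_o^2 - r_i^2)
r_o = 13 mm, r_i = 7.5 mm
A = 354.215 mm^2
sigma = F/A = 2110 / 354.215
sigma = 5.957 MPa


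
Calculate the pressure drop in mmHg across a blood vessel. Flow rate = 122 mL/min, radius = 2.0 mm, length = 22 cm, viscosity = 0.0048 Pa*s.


dP = 8*mu*L*Q / (pi*r^4)
Q = 122 mL/min = 2.03333e-06 m^3/s
dP = 341.737 Pa = 341.737 / 133.322 mmHg = 2.563 mmHg


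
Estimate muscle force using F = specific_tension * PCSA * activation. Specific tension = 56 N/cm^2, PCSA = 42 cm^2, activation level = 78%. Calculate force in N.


F = sigma * PCSA * activation
F = 56 * 42 * 0.78
F = 1835 N


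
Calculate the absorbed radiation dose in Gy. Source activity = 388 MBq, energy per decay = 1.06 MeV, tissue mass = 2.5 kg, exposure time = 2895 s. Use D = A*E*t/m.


A = 388 MBq = 3.8800e+08 Bq
E = 1.06 MeV = 1.69812e-13 J
D = A*E*t/m = 3.8800e+08*1.69812e-13*2895/2.5
D = 0.0763 Gy


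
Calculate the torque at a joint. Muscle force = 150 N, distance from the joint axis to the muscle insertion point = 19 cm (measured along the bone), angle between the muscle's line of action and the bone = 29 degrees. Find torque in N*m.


Torque = F * d * sin(theta)   (moment arm = d*sin(theta))
d = 19 cm = 0.19 m
Torque = 150 * 0.19 * sin(29)
Torque = 13.82 N*m


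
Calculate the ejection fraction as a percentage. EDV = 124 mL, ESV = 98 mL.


SV = EDV - ESV = 124 - 98 = 26 mL
EF = SV/EDV * 100 = 26/124 * 100
EF = 20.97%


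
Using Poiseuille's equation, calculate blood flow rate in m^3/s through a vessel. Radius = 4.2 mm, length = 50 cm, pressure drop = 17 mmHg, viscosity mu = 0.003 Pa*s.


Q = pi*r^4*dP / (8*mu*L)
r = 0.0042 m, L = 0.5 m
dP = 17 mmHg = 2266.474 Pa
Q = 1.8464e-04 m^3/s


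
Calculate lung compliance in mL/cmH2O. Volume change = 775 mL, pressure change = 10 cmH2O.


C = dV / dP
C = 775 / 10
C = 77.5 mL/cmH2O


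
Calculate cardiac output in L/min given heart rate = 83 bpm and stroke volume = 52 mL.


CO = HR * SV
CO = 83 * 52 / 1000
CO = 4.316 L/min


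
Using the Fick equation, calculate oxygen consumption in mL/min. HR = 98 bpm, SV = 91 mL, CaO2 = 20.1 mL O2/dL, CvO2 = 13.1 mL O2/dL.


CO = HR*SV = 98*91/1000 = 8.918 L/min
a-v O2 diff = 20.1 - 13.1 = 7 mL/dL
VO2 = CO * (CaO2-CvO2) * 10 dL/L
VO2 = 8.918 * 7 * 10
VO2 = 624.3 mL/min


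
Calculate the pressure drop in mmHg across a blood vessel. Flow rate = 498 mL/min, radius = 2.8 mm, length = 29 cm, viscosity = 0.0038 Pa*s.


dP = 8*mu*L*Q / (pi*r^4)
Q = 498 mL/min = 8.3e-06 m^3/s
dP = 378.938 Pa = 378.938 / 133.322 mmHg = 2.842 mmHg


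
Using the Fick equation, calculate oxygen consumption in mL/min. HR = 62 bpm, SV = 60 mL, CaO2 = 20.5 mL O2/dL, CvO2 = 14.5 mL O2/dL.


CO = HR*SV = 62*60/1000 = 3.72 L/min
a-v O2 diff = 20.5 - 14.5 = 6 mL/dL
VO2 = CO * (CaO2-CvO2) * 10 dL/L
VO2 = 3.72 * 6 * 10
VO2 = 223.2 mL/min


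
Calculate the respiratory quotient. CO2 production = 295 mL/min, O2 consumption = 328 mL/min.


RQ = VCO2 / VO2
RQ = 295 / 328
RQ = 0.8994


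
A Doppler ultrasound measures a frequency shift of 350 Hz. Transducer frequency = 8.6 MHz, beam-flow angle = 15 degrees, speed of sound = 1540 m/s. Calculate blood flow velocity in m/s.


v = fd * c / (2 * f0 * cos(theta))
v = 350 * 1540 / (2 * 8.6000e+06 * cos(15))
v = 0.03244 m/s


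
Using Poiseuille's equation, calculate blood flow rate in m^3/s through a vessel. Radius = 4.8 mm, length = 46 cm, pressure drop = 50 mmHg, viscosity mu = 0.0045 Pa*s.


Q = pi*r^4*dP / (8*mu*L)
r = 0.0048 m, L = 0.46 m
dP = 50 mmHg = 6666.1 Pa
Q = 6.7131e-04 m^3/s


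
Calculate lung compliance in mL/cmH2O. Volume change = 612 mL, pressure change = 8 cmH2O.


C = dV / dP
C = 612 / 8
C = 76.5 mL/cmH2O


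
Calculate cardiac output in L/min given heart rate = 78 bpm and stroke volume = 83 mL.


CO = HR * SV
CO = 78 * 83 / 1000
CO = 6.474 L/min


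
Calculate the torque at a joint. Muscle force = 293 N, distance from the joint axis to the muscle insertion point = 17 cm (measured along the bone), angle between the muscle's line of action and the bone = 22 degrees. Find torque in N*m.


Torque = F * d * sin(theta)   (moment arm = d*sin(theta))
d = 17 cm = 0.17 m
Torque = 293 * 0.17 * sin(22)
Torque = 18.66 N*m


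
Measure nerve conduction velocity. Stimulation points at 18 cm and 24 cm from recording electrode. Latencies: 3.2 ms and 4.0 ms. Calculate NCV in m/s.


Distance = (24 - 18) / 100 = 0.06 m
dt = (4.0 - 3.2) / 1000 = 8.0000e-04 s
NCV = dist / dt = 75 m/s


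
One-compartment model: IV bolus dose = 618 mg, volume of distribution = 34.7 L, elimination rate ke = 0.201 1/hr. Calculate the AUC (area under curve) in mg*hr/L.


C0 = Dose/Vd = 618/34.7 = 17.8098 mg/L
AUC = C0/ke = 17.8098/0.201
AUC = 88.61 mg*hr/L


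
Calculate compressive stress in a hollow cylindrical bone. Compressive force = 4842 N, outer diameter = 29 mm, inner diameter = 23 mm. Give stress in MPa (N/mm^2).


A = pi*(r_o^2 - r_i^2)
r_o = 14.5 mm, r_i = 11.5 mm
A = 245.044 mm^2
sigma = F/A = 4842 / 245.044
sigma = 19.76 MPa


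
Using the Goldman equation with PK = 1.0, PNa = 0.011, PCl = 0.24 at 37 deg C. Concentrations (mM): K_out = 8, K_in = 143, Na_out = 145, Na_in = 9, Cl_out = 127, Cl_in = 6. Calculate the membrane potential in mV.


Vm = (RT/F)*ln((PK*Ko + PNa*Nao + PCl*Cli)/(PK*Ki + PNa*Nai + PCl*Clo))
Numer = 11.035, Denom = 173.579
Vm = -73.64 mV


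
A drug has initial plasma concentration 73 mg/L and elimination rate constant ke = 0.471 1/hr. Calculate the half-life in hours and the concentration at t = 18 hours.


t_half = ln(2) / ke = 0.693147 / 0.471 = 1.472 hr
C(t) = C0 * exp(-ke*t) = 73 * exp(-0.471*18)
C(18) = 0.01518 mg/L


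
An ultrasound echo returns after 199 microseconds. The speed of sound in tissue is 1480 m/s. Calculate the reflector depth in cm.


depth = c * t / 2
t = 199 us = 1.9900e-04 s
depth = 1480 * 1.9900e-04 / 2
depth = 0.14726 m = 14.726 cm


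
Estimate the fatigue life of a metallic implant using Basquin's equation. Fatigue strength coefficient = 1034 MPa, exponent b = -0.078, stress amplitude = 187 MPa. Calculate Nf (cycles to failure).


sigma_a = sigma_f' * (2Nf)^b
2Nf = (sigma_a/sigma_f')^(1/b)
2Nf = (187/1034)^(1/-0.078)
2Nf = 3.3229574e+09
Nf = 1.6615e+09


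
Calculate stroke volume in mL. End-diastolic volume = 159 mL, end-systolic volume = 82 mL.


SV = EDV - ESV
SV = 159 - 82
SV = 77 mL


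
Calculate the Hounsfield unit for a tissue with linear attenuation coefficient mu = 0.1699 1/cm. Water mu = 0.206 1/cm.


HU = ((mu_tissue - mu_water) / mu_water) * 1000
HU = ((0.1699 - 0.206) / 0.206) * 1000
HU = -175.2


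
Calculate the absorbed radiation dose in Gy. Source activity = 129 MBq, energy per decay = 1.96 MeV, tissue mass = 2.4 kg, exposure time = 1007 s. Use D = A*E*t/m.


A = 129 MBq = 1.2900e+08 Bq
E = 1.96 MeV = 3.13992e-13 J
D = A*E*t/m = 1.2900e+08*3.13992e-13*1007/2.4
D = 0.017 Gy


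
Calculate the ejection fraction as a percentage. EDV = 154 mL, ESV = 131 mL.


SV = EDV - ESV = 154 - 131 = 23 mL
EF = SV/EDV * 100 = 23/154 * 100
EF = 14.94%


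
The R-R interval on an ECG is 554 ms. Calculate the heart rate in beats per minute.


HR = 60 / RR_interval(s)
RR = 554 ms = 0.554 s
HR = 60 / 0.554 = 108.3 bpm


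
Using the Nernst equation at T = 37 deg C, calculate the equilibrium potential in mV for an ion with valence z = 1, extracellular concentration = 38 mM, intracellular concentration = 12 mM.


E = (RT/(zF)) * ln(C_out/C_in)
T = 37 + 273.15 = 310.15 K
E = (8.314 * 310.15 / (1 * 96485)) * ln(38/12)
E = 30.81 mV


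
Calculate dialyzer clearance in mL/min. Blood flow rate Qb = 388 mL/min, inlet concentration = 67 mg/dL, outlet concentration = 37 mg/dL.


K = Qb * (Cb_in - Cb_out) / Cb_in
K = 388 * (67 - 37) / 67
K = 173.7 mL/min


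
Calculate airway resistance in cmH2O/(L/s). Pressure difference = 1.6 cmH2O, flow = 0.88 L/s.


R = dP / flow
R = 1.6 / 0.88
R = 1.818 cmH2O/(L/s)


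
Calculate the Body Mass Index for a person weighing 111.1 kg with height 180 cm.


BMI = weight / height^2
height = 180 cm = 1.8 m
BMI = 111.1 / 1.8^2
BMI = 34.29 kg/m^2


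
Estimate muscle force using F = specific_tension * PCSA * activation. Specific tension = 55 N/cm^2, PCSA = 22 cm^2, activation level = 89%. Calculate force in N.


F = sigma * PCSA * activation
F = 55 * 22 * 0.89
F = 1077 N


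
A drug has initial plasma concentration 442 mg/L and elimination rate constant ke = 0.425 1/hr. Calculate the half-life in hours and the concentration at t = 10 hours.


t_half = ln(2) / ke = 0.693147 / 0.425 = 1.631 hr
C(t) = C0 * exp(-ke*t) = 442 * exp(-0.425*10)
C(10) = 6.305 mg/L


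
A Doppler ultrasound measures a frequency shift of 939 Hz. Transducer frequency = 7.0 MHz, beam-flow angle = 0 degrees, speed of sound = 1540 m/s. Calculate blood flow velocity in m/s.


v = fd * c / (2 * f0 * cos(theta))
v = 939 * 1540 / (2 * 7.0000e+06 * cos(0))
v = 0.1033 m/s


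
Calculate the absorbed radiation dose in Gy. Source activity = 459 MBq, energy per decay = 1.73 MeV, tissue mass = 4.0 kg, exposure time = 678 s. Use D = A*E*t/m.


A = 459 MBq = 4.5900e+08 Bq
E = 1.73 MeV = 2.77146e-13 J
D = A*E*t/m = 4.5900e+08*2.77146e-13*678/4.0
D = 0.02156 Gy


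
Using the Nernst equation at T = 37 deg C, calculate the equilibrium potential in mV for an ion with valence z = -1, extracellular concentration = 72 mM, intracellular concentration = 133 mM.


E = (RT/(zF)) * ln(C_out/C_in)
T = 37 + 273.15 = 310.15 K
E = (8.314 * 310.15 / (-1 * 96485)) * ln(72/133)
E = 16.4 mV


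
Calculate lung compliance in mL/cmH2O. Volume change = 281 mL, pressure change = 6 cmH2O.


C = dV / dP
C = 281 / 6
C = 46.83 mL/cmH2O


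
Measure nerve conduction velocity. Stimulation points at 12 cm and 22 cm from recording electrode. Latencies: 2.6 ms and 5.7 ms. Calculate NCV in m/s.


Distance = (22 - 12) / 100 = 0.1 m
dt = (5.7 - 2.6) / 1000 = 0.0031 s
NCV = dist / dt = 32.26 m/s


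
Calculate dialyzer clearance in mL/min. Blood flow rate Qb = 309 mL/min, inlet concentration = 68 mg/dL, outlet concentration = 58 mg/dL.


K = Qb * (Cb_in - Cb_out) / Cb_in
K = 309 * (68 - 58) / 68
K = 45.44 mL/min


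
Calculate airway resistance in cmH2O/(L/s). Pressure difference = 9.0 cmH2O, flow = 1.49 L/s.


R = dP / flow
R = 9.0 / 1.49
R = 6.04 cmH2O/(L/s)


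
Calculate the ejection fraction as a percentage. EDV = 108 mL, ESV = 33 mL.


SV = EDV - ESV = 108 - 33 = 75 mL
EF = SV/EDV * 100 = 75/108 * 100
EF = 69.44%


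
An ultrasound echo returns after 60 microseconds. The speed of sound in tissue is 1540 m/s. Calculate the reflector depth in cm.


depth = c * t / 2
t = 60 us = 6.0000e-05 s
depth = 1540 * 6.0000e-05 / 2
depth = 0.0462 m = 4.62 cm


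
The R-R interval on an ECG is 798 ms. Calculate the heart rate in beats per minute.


HR = 60 / RR_interval(s)
RR = 798 ms = 0.798 s
HR = 60 / 0.798 = 75.19 bpm


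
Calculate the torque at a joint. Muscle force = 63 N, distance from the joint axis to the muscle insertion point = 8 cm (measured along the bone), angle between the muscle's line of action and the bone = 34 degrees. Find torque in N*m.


Torque = F * d * sin(theta)   (moment arm = d*sin(theta))
d = 8 cm = 0.08 m
Torque = 63 * 0.08 * sin(34)
Torque = 2.818 N*m


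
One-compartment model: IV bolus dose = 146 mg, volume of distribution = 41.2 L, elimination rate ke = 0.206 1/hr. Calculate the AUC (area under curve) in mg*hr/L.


C0 = Dose/Vd = 146/41.2 = 3.54369 mg/L
AUC = C0/ke = 3.54369/0.206
AUC = 17.2 mg*hr/L


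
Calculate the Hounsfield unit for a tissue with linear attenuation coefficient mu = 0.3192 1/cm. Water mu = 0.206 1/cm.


HU = ((mu_tissue - mu_water) / mu_water) * 1000
HU = ((0.3192 - 0.206) / 0.206) * 1000
HU = 549.5


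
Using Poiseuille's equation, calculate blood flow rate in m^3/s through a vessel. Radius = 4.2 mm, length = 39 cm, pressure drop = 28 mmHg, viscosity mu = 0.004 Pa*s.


Q = pi*r^4*dP / (8*mu*L)
r = 0.0042 m, L = 0.39 m
dP = 28 mmHg = 3733.016 Pa
Q = 2.9241e-04 m^3/s


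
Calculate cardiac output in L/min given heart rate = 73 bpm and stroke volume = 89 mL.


CO = HR * SV
CO = 73 * 89 / 1000
CO = 6.497 L/min


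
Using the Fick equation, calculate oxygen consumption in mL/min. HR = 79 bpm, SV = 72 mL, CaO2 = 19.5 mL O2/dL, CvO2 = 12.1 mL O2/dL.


CO = HR*SV = 79*72/1000 = 5.688 L/min
a-v O2 diff = 19.5 - 12.1 = 7.4 mL/dL
VO2 = CO * (CaO2-CvO2) * 10 dL/L
VO2 = 5.688 * 7.4 * 10
VO2 = 420.9 mL/min


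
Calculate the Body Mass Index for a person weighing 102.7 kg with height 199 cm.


BMI = weight / height^2
height = 199 cm = 1.99 m
BMI = 102.7 / 1.99^2
BMI = 25.93 kg/m^2


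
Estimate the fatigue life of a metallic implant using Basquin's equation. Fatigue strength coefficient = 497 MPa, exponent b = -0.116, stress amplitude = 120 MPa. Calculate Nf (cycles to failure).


sigma_a = sigma_f' * (2Nf)^b
2Nf = (sigma_a/sigma_f')^(1/b)
2Nf = (120/497)^(1/-0.116)
2Nf = 209158.43
Nf = 1.046e+05


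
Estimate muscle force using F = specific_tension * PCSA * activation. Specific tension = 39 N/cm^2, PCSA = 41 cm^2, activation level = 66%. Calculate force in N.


F = sigma * PCSA * activation
F = 39 * 41 * 0.66
F = 1055 N


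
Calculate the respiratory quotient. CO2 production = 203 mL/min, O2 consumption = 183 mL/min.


RQ = VCO2 / VO2
RQ = 203 / 183
RQ = 1.109


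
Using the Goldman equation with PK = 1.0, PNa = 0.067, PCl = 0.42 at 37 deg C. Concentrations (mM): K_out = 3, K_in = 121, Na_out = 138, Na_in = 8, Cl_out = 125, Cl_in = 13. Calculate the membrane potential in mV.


Vm = (RT/F)*ln((PK*Ko + PNa*Nao + PCl*Cli)/(PK*Ki + PNa*Nai + PCl*Clo))
Numer = 17.706, Denom = 174.036
Vm = -61.08 mV


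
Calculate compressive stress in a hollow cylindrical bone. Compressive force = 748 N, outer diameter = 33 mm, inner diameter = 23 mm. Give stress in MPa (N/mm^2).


A = pi*(r_o^2 - r_i^2)
r_o = 16.5 mm, r_i = 11.5 mm
A = 439.823 mm^2
sigma = F/A = 748 / 439.823
sigma = 1.701 MPa


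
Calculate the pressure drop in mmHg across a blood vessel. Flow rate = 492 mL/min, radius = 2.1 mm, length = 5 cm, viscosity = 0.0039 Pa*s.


dP = 8*mu*L*Q / (pi*r^4)
Q = 492 mL/min = 8.2e-06 m^3/s
dP = 209.369 Pa = 209.369 / 133.322 mmHg = 1.57 mmHg


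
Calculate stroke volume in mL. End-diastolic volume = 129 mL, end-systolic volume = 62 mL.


SV = EDV - ESV
SV = 129 - 62
SV = 67 mL


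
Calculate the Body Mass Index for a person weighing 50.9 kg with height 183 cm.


BMI = weight / height^2
height = 183 cm = 1.83 m
BMI = 50.9 / 1.83^2
BMI = 15.2 kg/m^2


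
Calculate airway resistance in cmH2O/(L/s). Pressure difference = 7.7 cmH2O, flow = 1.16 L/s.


R = dP / flow
R = 7.7 / 1.16
R = 6.638 cmH2O/(L/s)


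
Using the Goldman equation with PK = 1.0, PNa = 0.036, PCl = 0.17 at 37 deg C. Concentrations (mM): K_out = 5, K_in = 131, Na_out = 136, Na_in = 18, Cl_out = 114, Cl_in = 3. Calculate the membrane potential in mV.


Vm = (RT/F)*ln((PK*Ko + PNa*Nao + PCl*Cli)/(PK*Ki + PNa*Nai + PCl*Clo))
Numer = 10.406, Denom = 151.028
Vm = -71.49 mV


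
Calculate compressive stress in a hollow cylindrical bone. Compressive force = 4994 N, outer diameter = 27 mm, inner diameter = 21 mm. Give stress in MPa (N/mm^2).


A = pi*(r_o^2 - r_i^2)
r_o = 13.5 mm, r_i = 10.5 mm
A = 226.195 mm^2
sigma = F/A = 4994 / 226.195
sigma = 22.08 MPa


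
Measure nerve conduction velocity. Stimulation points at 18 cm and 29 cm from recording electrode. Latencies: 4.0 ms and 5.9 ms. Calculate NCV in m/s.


Distance = (29 - 18) / 100 = 0.11 m
dt = (5.9 - 4.0) / 1000 = 0.0019 s
NCV = dist / dt = 57.89 m/s


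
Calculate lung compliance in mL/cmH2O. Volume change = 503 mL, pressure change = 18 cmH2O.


C = dV / dP
C = 503 / 18
C = 27.94 mL/cmH2O


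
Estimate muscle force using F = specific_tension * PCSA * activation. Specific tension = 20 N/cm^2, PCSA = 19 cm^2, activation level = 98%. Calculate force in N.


F = sigma * PCSA * activation
F = 20 * 19 * 0.98
F = 372.4 N


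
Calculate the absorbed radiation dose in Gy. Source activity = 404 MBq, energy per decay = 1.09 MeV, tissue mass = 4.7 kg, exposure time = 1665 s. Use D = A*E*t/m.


A = 404 MBq = 4.0400e+08 Bq
E = 1.09 MeV = 1.74618e-13 J
D = A*E*t/m = 4.0400e+08*1.74618e-13*1665/4.7
D = 0.02499 Gy


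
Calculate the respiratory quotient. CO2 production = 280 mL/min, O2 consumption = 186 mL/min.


RQ = VCO2 / VO2
RQ = 280 / 186
RQ = 1.505


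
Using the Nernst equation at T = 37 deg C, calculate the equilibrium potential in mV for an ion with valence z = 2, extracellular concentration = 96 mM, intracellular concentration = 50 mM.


E = (RT/(zF)) * ln(C_out/C_in)
T = 37 + 273.15 = 310.15 K
E = (8.314 * 310.15 / (2 * 96485)) * ln(96/50)
E = 8.717 mV


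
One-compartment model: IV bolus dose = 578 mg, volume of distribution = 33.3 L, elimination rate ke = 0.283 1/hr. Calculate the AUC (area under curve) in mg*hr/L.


C0 = Dose/Vd = 578/33.3 = 17.3574 mg/L
AUC = C0/ke = 17.3574/0.283
AUC = 61.33 mg*hr/L


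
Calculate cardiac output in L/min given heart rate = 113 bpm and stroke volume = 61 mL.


CO = HR * SV
CO = 113 * 61 / 1000
CO = 6.893 L/min


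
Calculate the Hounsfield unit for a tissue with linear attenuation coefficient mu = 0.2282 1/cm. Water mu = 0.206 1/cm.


HU = ((mu_tissue - mu_water) / mu_water) * 1000
HU = ((0.2282 - 0.206) / 0.206) * 1000
HU = 107.8


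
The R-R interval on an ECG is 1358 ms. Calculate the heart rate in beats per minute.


HR = 60 / RR_interval(s)
RR = 1358 ms = 1.358 s
HR = 60 / 1.358 = 44.18 bpm


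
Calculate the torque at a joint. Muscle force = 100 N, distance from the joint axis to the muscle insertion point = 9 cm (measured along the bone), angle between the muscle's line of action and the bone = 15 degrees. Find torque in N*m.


Torque = F * d * sin(theta)   (moment arm = d*sin(theta))
d = 9 cm = 0.09 m
Torque = 100 * 0.09 * sin(15)
Torque = 2.329 N*m


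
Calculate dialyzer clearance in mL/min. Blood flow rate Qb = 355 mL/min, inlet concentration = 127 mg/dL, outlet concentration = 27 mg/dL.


K = Qb * (Cb_in - Cb_out) / Cb_in
K = 355 * (127 - 27) / 127
K = 279.5 mL/min


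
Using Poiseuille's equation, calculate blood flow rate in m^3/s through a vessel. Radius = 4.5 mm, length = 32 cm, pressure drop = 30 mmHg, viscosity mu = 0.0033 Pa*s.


Q = pi*r^4*dP / (8*mu*L)
r = 0.0045 m, L = 0.32 m
dP = 30 mmHg = 3999.66 Pa
Q = 6.0991e-04 m^3/s


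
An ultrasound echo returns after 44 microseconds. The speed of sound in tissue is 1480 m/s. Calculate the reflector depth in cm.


depth = c * t / 2
t = 44 us = 4.4000e-05 s
depth = 1480 * 4.4000e-05 / 2
depth = 0.03256 m = 3.256 cm


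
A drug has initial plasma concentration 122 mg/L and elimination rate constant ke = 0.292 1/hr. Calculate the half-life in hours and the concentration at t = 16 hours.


t_half = ln(2) / ke = 0.693147 / 0.292 = 2.374 hr
C(t) = C0 * exp(-ke*t) = 122 * exp(-0.292*16)
C(16) = 1.141 mg/L


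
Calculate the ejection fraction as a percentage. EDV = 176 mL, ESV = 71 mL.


SV = EDV - ESV = 176 - 71 = 105 mL
EF = SV/EDV * 100 = 105/176 * 100
EF = 59.66%


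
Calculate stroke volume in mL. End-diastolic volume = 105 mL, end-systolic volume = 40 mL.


SV = EDV - ESV
SV = 105 - 40
SV = 65 mL


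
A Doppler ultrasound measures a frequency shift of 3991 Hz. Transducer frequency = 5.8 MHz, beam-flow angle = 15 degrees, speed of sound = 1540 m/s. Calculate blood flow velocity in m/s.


v = fd * c / (2 * f0 * cos(theta))
v = 3991 * 1540 / (2 * 5.8000e+06 * cos(15))
v = 0.5485 m/s


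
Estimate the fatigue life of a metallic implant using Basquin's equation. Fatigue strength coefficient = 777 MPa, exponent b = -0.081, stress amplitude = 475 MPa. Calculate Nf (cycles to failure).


sigma_a = sigma_f' * (2Nf)^b
2Nf = (sigma_a/sigma_f')^(1/b)
2Nf = (475/777)^(1/-0.081)
2Nf = 435.12095
Nf = 217.6


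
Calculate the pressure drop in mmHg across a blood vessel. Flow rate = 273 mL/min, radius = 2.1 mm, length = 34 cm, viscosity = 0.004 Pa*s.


dP = 8*mu*L*Q / (pi*r^4)
Q = 273 mL/min = 4.55e-06 m^3/s
dP = 810.239 Pa = 810.239 / 133.322 mmHg = 6.077 mmHg


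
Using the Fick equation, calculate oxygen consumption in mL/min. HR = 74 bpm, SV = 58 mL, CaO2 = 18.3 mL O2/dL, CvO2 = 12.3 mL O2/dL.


CO = HR*SV = 74*58/1000 = 4.292 L/min
a-v O2 diff = 18.3 - 12.3 = 6 mL/dL
VO2 = CO * (CaO2-CvO2) * 10 dL/L
VO2 = 4.292 * 6 * 10
VO2 = 257.5 mL/min


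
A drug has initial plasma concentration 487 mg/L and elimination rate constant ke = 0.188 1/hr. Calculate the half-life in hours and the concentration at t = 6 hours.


t_half = ln(2) / ke = 0.693147 / 0.188 = 3.687 hr
C(t) = C0 * exp(-ke*t) = 487 * exp(-0.188*6)
C(6) = 157.6 mg/L


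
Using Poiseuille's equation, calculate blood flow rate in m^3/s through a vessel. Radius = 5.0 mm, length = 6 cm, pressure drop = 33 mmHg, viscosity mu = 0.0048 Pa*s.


Q = pi*r^4*dP / (8*mu*L)
r = 0.005 m, L = 0.06 m
dP = 33 mmHg = 4399.626 Pa
Q = 0.003749 m^3/s


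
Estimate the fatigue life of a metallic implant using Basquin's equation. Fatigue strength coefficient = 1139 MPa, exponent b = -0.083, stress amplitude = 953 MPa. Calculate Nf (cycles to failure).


sigma_a = sigma_f' * (2Nf)^b
2Nf = (sigma_a/sigma_f')^(1/b)
2Nf = (953/1139)^(1/-0.083)
2Nf = 8.5684346
Nf = 4.284


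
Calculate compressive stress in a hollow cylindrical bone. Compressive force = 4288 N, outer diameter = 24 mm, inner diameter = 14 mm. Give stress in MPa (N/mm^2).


A = pi*(r_o^2 - r_i^2)
r_o = 12 mm, r_i = 7 mm
A = 298.451 mm^2
sigma = F/A = 4288 / 298.451
sigma = 14.37 MPa


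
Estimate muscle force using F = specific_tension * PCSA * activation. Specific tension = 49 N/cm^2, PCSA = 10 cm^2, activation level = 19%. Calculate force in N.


F = sigma * PCSA * activation
F = 49 * 10 * 0.19
F = 93.1 N


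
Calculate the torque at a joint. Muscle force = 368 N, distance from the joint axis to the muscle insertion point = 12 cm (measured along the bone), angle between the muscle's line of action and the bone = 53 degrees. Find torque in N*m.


Torque = F * d * sin(theta)   (moment arm = d*sin(theta))
d = 12 cm = 0.12 m
Torque = 368 * 0.12 * sin(53)
Torque = 35.27 N*m


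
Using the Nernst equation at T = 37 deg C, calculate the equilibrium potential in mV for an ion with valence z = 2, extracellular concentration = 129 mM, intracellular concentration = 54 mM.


E = (RT/(zF)) * ln(C_out/C_in)
T = 37 + 273.15 = 310.15 K
E = (8.314 * 310.15 / (2 * 96485)) * ln(129/54)
E = 11.64 mV


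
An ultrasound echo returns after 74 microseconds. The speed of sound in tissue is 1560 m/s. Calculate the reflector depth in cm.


depth = c * t / 2
t = 74 us = 7.4000e-05 s
depth = 1560 * 7.4000e-05 / 2
depth = 0.05772 m = 5.772 cm


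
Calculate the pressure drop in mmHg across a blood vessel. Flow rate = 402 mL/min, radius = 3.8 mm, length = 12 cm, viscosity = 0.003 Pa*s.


dP = 8*mu*L*Q / (pi*r^4)
Q = 402 mL/min = 6.7e-06 m^3/s
dP = 29.4566 Pa = 29.4566 / 133.322 mmHg = 0.2209 mmHg


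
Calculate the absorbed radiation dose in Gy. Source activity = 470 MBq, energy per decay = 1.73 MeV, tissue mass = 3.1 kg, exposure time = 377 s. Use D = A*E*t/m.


A = 470 MBq = 4.7000e+08 Bq
E = 1.73 MeV = 2.77146e-13 J
D = A*E*t/m = 4.7000e+08*2.77146e-13*377/3.1
D = 0.01584 Gy


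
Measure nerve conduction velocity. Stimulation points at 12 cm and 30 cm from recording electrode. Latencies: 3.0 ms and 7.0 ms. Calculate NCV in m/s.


Distance = (30 - 12) / 100 = 0.18 m
dt = (7.0 - 3.0) / 1000 = 0.004 s
NCV = dist / dt = 45 m/s


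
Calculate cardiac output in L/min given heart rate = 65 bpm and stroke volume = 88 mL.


CO = HR * SV
CO = 65 * 88 / 1000
CO = 5.72 L/min


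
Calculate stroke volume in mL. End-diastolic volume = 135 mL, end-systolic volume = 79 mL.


SV = EDV - ESV
SV = 135 - 79
SV = 56 mL


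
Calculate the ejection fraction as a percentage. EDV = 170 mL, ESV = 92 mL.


SV = EDV - ESV = 170 - 92 = 78 mL
EF = SV/EDV * 100 = 78/170 * 100
EF = 45.88%


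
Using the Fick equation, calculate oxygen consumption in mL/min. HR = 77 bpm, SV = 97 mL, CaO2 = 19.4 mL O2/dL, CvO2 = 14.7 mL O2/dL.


CO = HR*SV = 77*97/1000 = 7.469 L/min
a-v O2 diff = 19.4 - 14.7 = 4.7 mL/dL
VO2 = CO * (CaO2-CvO2) * 10 dL/L
VO2 = 7.469 * 4.7 * 10
VO2 = 351 mL/min


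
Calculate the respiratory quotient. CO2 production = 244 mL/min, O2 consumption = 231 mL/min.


RQ = VCO2 / VO2
RQ = 244 / 231
RQ = 1.056


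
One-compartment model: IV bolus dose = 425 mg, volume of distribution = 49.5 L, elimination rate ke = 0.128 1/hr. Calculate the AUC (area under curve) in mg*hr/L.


C0 = Dose/Vd = 425/49.5 = 8.58586 mg/L
AUC = C0/ke = 8.58586/0.128
AUC = 67.08 mg*hr/L


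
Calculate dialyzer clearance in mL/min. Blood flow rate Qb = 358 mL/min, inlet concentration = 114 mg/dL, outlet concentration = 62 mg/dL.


K = Qb * (Cb_in - Cb_out) / Cb_in
K = 358 * (114 - 62) / 114
K = 163.3 mL/min


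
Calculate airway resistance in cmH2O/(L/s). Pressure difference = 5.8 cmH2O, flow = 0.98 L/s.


R = dP / flow
R = 5.8 / 0.98
R = 5.918 cmH2O/(L/s)


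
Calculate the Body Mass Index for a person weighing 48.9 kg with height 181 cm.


BMI = weight / height^2
height = 181 cm = 1.81 m
BMI = 48.9 / 1.81^2
BMI = 14.93 kg/m^2


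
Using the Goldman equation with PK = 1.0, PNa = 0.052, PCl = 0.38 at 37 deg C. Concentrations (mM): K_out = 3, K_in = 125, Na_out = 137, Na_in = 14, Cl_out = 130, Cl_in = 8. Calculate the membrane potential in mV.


Vm = (RT/F)*ln((PK*Ko + PNa*Nao + PCl*Cli)/(PK*Ki + PNa*Nai + PCl*Clo))
Numer = 13.164, Denom = 175.128
Vm = -69.17 mV


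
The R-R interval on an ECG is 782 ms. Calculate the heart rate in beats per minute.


HR = 60 / RR_interval(s)
RR = 782 ms = 0.782 s
HR = 60 / 0.782 = 76.73 bpm


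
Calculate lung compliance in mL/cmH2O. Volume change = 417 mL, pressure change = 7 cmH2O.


C = dV / dP
C = 417 / 7
C = 59.57 mL/cmH2O


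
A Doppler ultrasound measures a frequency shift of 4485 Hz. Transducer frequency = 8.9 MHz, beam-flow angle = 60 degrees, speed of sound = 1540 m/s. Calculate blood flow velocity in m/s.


v = fd * c / (2 * f0 * cos(theta))
v = 4485 * 1540 / (2 * 8.9000e+06 * cos(60))
v = 0.7761 m/s


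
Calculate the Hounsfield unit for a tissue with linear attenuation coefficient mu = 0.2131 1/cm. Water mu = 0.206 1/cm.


HU = ((mu_tissue - mu_water) / mu_water) * 1000
HU = ((0.2131 - 0.206) / 0.206) * 1000
HU = 34.47


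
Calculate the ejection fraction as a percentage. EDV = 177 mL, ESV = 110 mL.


SV = EDV - ESV = 177 - 110 = 67 mL
EF = SV/EDV * 100 = 67/177 * 100
EF = 37.85%
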